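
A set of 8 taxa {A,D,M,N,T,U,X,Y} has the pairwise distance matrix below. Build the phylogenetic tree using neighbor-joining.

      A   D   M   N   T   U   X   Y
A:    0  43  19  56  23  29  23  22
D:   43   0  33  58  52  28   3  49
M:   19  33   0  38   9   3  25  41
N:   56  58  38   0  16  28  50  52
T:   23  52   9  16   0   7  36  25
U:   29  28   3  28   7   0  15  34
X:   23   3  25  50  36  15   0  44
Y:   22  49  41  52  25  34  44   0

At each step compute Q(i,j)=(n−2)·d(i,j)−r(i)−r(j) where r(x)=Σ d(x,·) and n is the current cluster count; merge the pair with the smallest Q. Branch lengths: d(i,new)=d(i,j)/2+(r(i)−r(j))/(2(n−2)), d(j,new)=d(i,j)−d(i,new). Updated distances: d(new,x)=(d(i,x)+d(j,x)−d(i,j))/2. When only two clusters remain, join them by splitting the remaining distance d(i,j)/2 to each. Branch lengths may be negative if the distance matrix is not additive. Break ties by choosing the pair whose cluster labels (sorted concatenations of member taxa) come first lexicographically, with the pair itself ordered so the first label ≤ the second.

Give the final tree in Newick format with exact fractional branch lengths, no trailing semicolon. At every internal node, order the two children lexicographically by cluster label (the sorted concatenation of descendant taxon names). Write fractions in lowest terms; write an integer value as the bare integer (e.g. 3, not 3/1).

(((((A:143/20,Y:297/20):217/24,(D:22/3,X:-13/3):437/24):47/8,M:15/4):3/4,(N:77/4,T:-13/4):41/4):-3/8,U:-3/8)

iteration 1: select D,X (d=3, Q=-444); attach at lengths (22/3, -13/3); label the merged cluster DX
  updated: d(A,DX)=63/2, d(DX,M)=55/2, d(DX,N)=105/2, d(DX,T)=85/2, d(DX,U)=20, d(DX,Y)=45
iteration 2: select A,Y (d=22, Q=-579/2); attach at lengths (143/20, 297/20); label the merged cluster AY
  updated: d(AY,DX)=109/4, d(AY,M)=19, d(AY,N)=43, d(AY,T)=13, d(AY,U)=41/2
iteration 3: select N,T (d=16, Q=-201); attach at lengths (77/4, -13/4); label the merged cluster NT
  updated: d(AY,NT)=20, d(DX,NT)=79/2, d(M,NT)=31/2, d(NT,U)=19/2
iteration 4: select AY,DX (d=109/4, Q=-477/4); attach at lengths (217/24, 437/24); label the merged cluster ADXY
  updated: d(ADXY,M)=77/8, d(ADXY,NT)=129/8, d(ADXY,U)=53/8
iteration 5: select ADXY,M (d=77/8, Q=-165/4); attach at lengths (47/8, 15/4); label the merged cluster ADMXY
  updated: d(ADMXY,NT)=11, d(ADMXY,U)=0
iteration 6: select ADMXY,NT (d=11, Q=-41/2); attach at lengths (3/4, 41/4); label the merged cluster ADMNTXY
  updated: d(ADMNTXY,U)=-3/4
iteration 7: select ADMNTXY,U (d=-3/4); attach at lengths (-3/8, -3/8); label the merged cluster ADMNTUXY
final tree: (((((A:143/20,Y:297/20):217/24,(D:22/3,X:-13/3):437/24):47/8,M:15/4):3/4,(N:77/4,T:-13/4):41/4):-3/8,U:-3/8)
total length: 705/8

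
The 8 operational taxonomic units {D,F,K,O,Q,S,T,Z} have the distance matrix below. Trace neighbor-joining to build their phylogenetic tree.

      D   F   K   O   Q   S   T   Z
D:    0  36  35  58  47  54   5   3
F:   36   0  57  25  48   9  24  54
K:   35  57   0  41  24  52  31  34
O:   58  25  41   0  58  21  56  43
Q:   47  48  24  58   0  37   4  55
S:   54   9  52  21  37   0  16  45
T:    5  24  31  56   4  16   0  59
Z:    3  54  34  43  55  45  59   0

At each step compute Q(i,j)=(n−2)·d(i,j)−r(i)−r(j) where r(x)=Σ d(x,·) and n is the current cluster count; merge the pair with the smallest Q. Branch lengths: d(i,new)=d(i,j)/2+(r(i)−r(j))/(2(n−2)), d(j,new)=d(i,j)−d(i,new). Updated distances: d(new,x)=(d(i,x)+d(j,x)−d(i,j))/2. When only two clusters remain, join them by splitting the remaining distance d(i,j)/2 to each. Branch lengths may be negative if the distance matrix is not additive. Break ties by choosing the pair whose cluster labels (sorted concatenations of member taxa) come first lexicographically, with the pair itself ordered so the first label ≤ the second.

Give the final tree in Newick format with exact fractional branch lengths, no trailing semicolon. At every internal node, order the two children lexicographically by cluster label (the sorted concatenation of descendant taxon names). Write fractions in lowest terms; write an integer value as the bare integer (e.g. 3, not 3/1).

((((((D:-37/12,Z:73/12):135/8,K:129/8):14/3,(Q:79/10,T:-39/10):127/12):559/32,O:533/32):59/32,F:215/32):73/64,S:73/64)

iteration 1: select D,Z (d=3, Q=-513); attach at lengths (-37/12, 73/12); label the merged cluster DZ
  updated: d(DZ,F)=87/2, d(DZ,K)=33, d(DZ,O)=49, d(DZ,Q)=99/2, d(DZ,S)=48, d(DZ,T)=61/2
iteration 2: select Q,T (d=4, Q=-362); attach at lengths (79/10, -39/10); label the merged cluster QT
  updated: d(DZ,QT)=38, d(F,QT)=34, d(K,QT)=51/2, d(O,QT)=55, d(QT,S)=49/2
iteration 3: select DZ,K (d=33, Q=-288); attach at lengths (135/8, 129/8); label the merged cluster DKZ
  updated: d(DKZ,F)=135/4, d(DKZ,O)=57/2, d(DKZ,QT)=61/4, d(DKZ,S)=67/2
iteration 4: select DKZ,QT (d=61/4, Q=-194); attach at lengths (14/3, 127/12); label the merged cluster DKQTZ
  updated: d(DKQTZ,F)=105/4, d(DKQTZ,O)=273/8, d(DKQTZ,S)=171/8
iteration 5: select DKQTZ,O (d=273/8, Q=-749/8); attach at lengths (559/32, 533/32); label the merged cluster DKOQTZ
  updated: d(DKOQTZ,F)=137/16, d(DKOQTZ,S)=33/8
iteration 6: select DKOQTZ,F (d=137/16, Q=-347/16); attach at lengths (59/32, 215/32); label the merged cluster DFKOQTZ
  updated: d(DFKOQTZ,S)=73/32
iteration 7: select DFKOQTZ,S (d=73/32); attach at lengths (73/64, 73/64); label the merged cluster DFKOQSTZ
final tree: ((((((D:-37/12,Z:73/12):135/8,K:129/8):14/3,(Q:79/10,T:-39/10):127/12):559/32,O:533/32):59/32,F:215/32):73/64,S:73/64)
total length: 3207/32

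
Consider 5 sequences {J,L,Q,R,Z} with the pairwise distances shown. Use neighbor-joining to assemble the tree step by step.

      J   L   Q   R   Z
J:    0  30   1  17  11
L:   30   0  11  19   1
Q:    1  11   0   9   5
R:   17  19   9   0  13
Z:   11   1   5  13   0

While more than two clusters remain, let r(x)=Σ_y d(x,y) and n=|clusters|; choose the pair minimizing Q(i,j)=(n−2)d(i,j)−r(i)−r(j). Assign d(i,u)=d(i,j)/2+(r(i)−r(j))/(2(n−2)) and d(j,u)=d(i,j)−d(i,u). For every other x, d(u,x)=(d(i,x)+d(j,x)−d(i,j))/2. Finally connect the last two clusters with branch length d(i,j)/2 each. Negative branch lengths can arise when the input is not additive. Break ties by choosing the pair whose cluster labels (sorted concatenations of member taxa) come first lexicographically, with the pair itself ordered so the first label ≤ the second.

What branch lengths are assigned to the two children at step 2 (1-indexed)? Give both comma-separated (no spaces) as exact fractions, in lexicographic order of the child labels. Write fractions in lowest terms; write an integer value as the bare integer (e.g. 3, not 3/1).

step 1: merge (L,Z) at d=1, Q=-88; branch lengths L→17/3, Z→-14/3; new cluster LZ
  updated: d(J,LZ)=20, d(LZ,Q)=15/2, d(LZ,R)=31/2
step 2: merge (J,Q) at d=1, Q=-107/2; branch lengths J→45/8, Q→-37/8; new cluster JQ
  updated: d(JQ,LZ)=53/4, d(JQ,R)=25/2
step 3: merge (JQ,LZ) at d=53/4, Q=-165/4; branch lengths JQ→41/8, LZ→65/8; new cluster JLQZ
  updated: d(JLQZ,R)=59/8
step 4: merge (JLQZ,R) at d=59/8; branch lengths JLQZ→59/16, R→59/16; new cluster JLQRZ
final tree: (((J:45/8,Q:-37/8):41/8,(L:17/3,Z:-14/3):65/8):59/16,R:59/16)
total length: 181/8

45/8,-37/8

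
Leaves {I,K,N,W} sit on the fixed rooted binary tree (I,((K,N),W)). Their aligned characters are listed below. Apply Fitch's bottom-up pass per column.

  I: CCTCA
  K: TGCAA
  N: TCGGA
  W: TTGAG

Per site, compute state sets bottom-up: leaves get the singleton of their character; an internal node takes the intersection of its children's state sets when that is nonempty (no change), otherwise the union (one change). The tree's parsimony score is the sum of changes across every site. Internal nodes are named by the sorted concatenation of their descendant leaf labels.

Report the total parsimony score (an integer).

KN@0: {T} ∩ {T} = {T} (intersection, +0)
KNW@0: {T} ∩ {T} = {T} (intersection, +0)
IKNW@0: {C} ∪ {T} = {C,T} (union, +1)
KN@1: {G} ∪ {C} = {C,G} (union, +1)
KNW@1: {C,G} ∪ {T} = {C,G,T} (union, +1)
IKNW@1: {C} ∩ {C,G,T} = {C} (intersection, +0)
KN@2: {C} ∪ {G} = {C,G} (union, +1)
KNW@2: {C,G} ∩ {G} = {G} (intersection, +0)
IKNW@2: {T} ∪ {G} = {G,T} (union, +1)
KN@3: {A} ∪ {G} = {A,G} (union, +1)
KNW@3: {A,G} ∩ {A} = {A} (intersection, +0)
IKNW@3: {C} ∪ {A} = {A,C} (union, +1)
KN@4: {A} ∩ {A} = {A} (intersection, +0)
KNW@4: {A} ∪ {G} = {A,G} (union, +1)
IKNW@4: {A} ∩ {A,G} = {A} (intersection, +0)
per-site changes: [1, 2, 2, 2, 1]; total = 8

8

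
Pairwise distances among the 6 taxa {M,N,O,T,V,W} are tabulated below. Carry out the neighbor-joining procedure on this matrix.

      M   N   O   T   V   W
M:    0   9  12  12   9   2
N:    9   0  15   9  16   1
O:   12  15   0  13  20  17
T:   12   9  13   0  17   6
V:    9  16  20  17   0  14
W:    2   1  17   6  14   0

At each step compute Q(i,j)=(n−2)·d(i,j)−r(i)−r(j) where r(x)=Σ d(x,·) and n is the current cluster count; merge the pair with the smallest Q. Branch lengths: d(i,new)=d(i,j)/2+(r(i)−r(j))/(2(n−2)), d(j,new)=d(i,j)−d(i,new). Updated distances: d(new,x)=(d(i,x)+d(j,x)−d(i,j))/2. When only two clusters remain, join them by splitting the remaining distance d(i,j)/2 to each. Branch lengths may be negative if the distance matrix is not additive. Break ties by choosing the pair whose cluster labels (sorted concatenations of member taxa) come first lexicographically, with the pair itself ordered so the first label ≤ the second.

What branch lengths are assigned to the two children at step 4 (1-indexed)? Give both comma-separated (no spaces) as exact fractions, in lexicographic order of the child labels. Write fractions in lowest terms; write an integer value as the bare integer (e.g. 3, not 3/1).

15/8,9

1. join N+W (d=1, Q=-86) ⇒ NW; edges |N|=7/4, |W|=-3/4
  updated: d(M,NW)=5, d(NW,O)=31/2, d(NW,T)=7, d(NW,V)=29/2
2. join M+V (d=9, Q=-143/2) ⇒ MV; edges |M|=3/4, |V|=33/4
  updated: d(MV,NW)=21/4, d(MV,O)=23/2, d(MV,T)=10
3. join MV+NW (d=21/4, Q=-44) ⇒ MNVW; edges |MV|=19/8, |NW|=23/8
  updated: d(MNVW,O)=87/8, d(MNVW,T)=47/8
4. join MNVW+O (d=87/8, Q=-119/4) ⇒ MNOVW; edges |MNVW|=15/8, |O|=9
  updated: d(MNOVW,T)=4
5. join MNOVW+T (d=4) ⇒ MNOTVW; edges |MNOVW|=2, |T|=2
final tree: ((((M:3/4,V:33/4):19/8,(N:7/4,W:-3/4):23/8):15/8,O:9):2,T:2)
total length: 241/8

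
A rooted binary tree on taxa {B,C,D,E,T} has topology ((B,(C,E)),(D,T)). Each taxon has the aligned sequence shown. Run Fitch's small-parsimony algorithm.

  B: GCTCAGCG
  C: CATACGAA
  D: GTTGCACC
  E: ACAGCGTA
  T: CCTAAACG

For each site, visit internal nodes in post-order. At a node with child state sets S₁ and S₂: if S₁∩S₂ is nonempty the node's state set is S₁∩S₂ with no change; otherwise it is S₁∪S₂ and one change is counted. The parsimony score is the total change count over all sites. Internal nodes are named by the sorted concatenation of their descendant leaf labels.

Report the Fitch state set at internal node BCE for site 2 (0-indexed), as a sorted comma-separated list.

[col 0] CE: children C:{C}, E:{A} ∪→ {A,C}; cost 1
[col 0] BCE: children B:{G}, CE:{A,C} ∪→ {A,C,G}; cost 1
[col 0] DT: children D:{G}, T:{C} ∪→ {C,G}; cost 1
[col 0] BCDET: children BCE:{A,C,G}, DT:{C,G} ∩→ {C,G}; cost 0
[col 1] CE: children C:{A}, E:{C} ∪→ {A,C}; cost 1
[col 1] BCE: children B:{C}, CE:{A,C} ∩→ {C}; cost 0
[col 1] DT: children D:{T}, T:{C} ∪→ {C,T}; cost 1
[col 1] BCDET: children BCE:{C}, DT:{C,T} ∩→ {C}; cost 0
[col 2] CE: children C:{T}, E:{A} ∪→ {A,T}; cost 1
[col 2] BCE: children B:{T}, CE:{A,T} ∩→ {T}; cost 0
[col 2] DT: children D:{T}, T:{T} ∩→ {T}; cost 0
[col 2] BCDET: children BCE:{T}, DT:{T} ∩→ {T}; cost 0
[col 3] CE: children C:{A}, E:{G} ∪→ {A,G}; cost 1
[col 3] BCE: children B:{C}, CE:{A,G} ∪→ {A,C,G}; cost 1
[col 3] DT: children D:{G}, T:{A} ∪→ {A,G}; cost 1
[col 3] BCDET: children BCE:{A,C,G}, DT:{A,G} ∩→ {A,G}; cost 0
[col 4] CE: children C:{C}, E:{C} ∩→ {C}; cost 0
[col 4] BCE: children B:{A}, CE:{C} ∪→ {A,C}; cost 1
[col 4] DT: children D:{C}, T:{A} ∪→ {A,C}; cost 1
[col 4] BCDET: children BCE:{A,C}, DT:{A,C} ∩→ {A,C}; cost 0
[col 5] CE: children C:{G}, E:{G} ∩→ {G}; cost 0
[col 5] BCE: children B:{G}, CE:{G} ∩→ {G}; cost 0
[col 5] DT: children D:{A}, T:{A} ∩→ {A}; cost 0
[col 5] BCDET: children BCE:{G}, DT:{A} ∪→ {A,G}; cost 1
[col 6] CE: children C:{A}, E:{T} ∪→ {A,T}; cost 1
[col 6] BCE: children B:{C}, CE:{A,T} ∪→ {A,C,T}; cost 1
[col 6] DT: children D:{C}, T:{C} ∩→ {C}; cost 0
[col 6] BCDET: children BCE:{A,C,T}, DT:{C} ∩→ {C}; cost 0
[col 7] CE: children C:{A}, E:{A} ∩→ {A}; cost 0
[col 7] BCE: children B:{G}, CE:{A} ∪→ {A,G}; cost 1
[col 7] DT: children D:{C}, T:{G} ∪→ {C,G}; cost 1
[col 7] BCDET: children BCE:{A,G}, DT:{C,G} ∩→ {G}; cost 0
per-site changes: [3, 2, 1, 3, 2, 1, 2, 2]; total = 16

T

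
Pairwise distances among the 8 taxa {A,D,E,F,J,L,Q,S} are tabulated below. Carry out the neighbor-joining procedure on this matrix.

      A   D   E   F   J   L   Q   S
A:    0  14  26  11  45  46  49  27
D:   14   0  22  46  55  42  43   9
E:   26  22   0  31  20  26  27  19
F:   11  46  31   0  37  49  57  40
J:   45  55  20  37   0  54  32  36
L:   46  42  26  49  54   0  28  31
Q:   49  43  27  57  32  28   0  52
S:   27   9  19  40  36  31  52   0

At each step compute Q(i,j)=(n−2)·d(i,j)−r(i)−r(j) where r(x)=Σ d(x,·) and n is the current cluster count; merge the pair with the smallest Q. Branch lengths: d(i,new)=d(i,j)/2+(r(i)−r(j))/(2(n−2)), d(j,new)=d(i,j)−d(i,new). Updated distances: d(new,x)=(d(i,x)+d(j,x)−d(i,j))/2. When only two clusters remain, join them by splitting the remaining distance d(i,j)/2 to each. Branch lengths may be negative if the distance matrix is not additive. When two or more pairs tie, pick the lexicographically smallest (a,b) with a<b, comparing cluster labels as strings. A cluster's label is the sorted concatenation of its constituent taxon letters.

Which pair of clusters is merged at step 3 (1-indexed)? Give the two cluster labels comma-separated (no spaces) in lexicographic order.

L,Q

iteration 1: select A,F (d=11, Q=-423); attach at lengths (13/12, 119/12); label the merged cluster AF
  updated: d(AF,D)=49/2, d(AF,E)=23, d(AF,J)=71/2, d(AF,L)=42, d(AF,Q)=95/2, d(AF,S)=28
iteration 2: select D,S (d=9, Q=-651/2); attach at lengths (131/20, 49/20); label the merged cluster DS
  updated: d(AF,DS)=87/4, d(DS,E)=16, d(DS,J)=41, d(DS,L)=32, d(DS,Q)=43
iteration 3: select L,Q (d=28, Q=-495/2); attach at lengths (233/16, 215/16); label the merged cluster LQ
  updated: d(AF,LQ)=123/4, d(DS,LQ)=47/2, d(E,LQ)=25/2, d(J,LQ)=29
iteration 4: select AF,DS (d=87/4, Q=-148); attach at lengths (37/3, 113/12); label the merged cluster ADFS
  updated: d(ADFS,E)=69/8, d(ADFS,J)=219/8, d(ADFS,LQ)=65/4
iteration 5: select ADFS,LQ (d=65/4, Q=-155/2); attach at lengths (27/4, 19/2); label the merged cluster ADFLQS
  updated: d(ADFLQS,E)=39/16, d(ADFLQS,J)=321/16
iteration 6: select ADFLQS,E (d=39/16, Q=-85/2); attach at lengths (5/4, 19/16); label the merged cluster ADEFLQS
  updated: d(ADEFLQS,J)=301/16
iteration 7: select ADEFLQS,J (d=301/16); attach at lengths (301/32, 301/32); label the merged cluster ADEFJLQS
final tree: (((((A:13/12,F:119/12):37/3,(D:131/20,S:49/20):113/12):27/4,(L:233/16,Q:215/16):19/2):5/4,E:19/16):301/32,J:301/32)
total length: 429/4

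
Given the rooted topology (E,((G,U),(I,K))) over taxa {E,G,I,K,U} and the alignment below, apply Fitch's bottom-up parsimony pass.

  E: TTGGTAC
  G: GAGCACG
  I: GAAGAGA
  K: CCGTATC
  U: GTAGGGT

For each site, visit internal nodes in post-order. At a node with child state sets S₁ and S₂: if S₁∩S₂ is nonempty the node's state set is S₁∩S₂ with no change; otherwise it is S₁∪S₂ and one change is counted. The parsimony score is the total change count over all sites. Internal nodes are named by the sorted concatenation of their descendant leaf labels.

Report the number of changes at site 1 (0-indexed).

GU@0: {G} ∩ {G} = {G} (intersection, +0)
IK@0: {G} ∪ {C} = {C,G} (union, +1)
GIKU@0: {G} ∩ {C,G} = {G} (intersection, +0)
EGIKU@0: {T} ∪ {G} = {G,T} (union, +1)
GU@1: {A} ∪ {T} = {A,T} (union, +1)
IK@1: {A} ∪ {C} = {A,C} (union, +1)
GIKU@1: {A,T} ∩ {A,C} = {A} (intersection, +0)
EGIKU@1: {T} ∪ {A} = {A,T} (union, +1)
GU@2: {G} ∪ {A} = {A,G} (union, +1)
IK@2: {A} ∪ {G} = {A,G} (union, +1)
GIKU@2: {A,G} ∩ {A,G} = {A,G} (intersection, +0)
EGIKU@2: {G} ∩ {A,G} = {G} (intersection, +0)
GU@3: {C} ∪ {G} = {C,G} (union, +1)
IK@3: {G} ∪ {T} = {G,T} (union, +1)
GIKU@3: {C,G} ∩ {G,T} = {G} (intersection, +0)
EGIKU@3: {G} ∩ {G} = {G} (intersection, +0)
GU@4: {A} ∪ {G} = {A,G} (union, +1)
IK@4: {A} ∩ {A} = {A} (intersection, +0)
GIKU@4: {A,G} ∩ {A} = {A} (intersection, +0)
EGIKU@4: {T} ∪ {A} = {A,T} (union, +1)
GU@5: {C} ∪ {G} = {C,G} (union, +1)
IK@5: {G} ∪ {T} = {G,T} (union, +1)
GIKU@5: {C,G} ∩ {G,T} = {G} (intersection, +0)
EGIKU@5: {A} ∪ {G} = {A,G} (union, +1)
GU@6: {G} ∪ {T} = {G,T} (union, +1)
IK@6: {A} ∪ {C} = {A,C} (union, +1)
GIKU@6: {G,T} ∪ {A,C} = {A,C,G,T} (union, +1)
EGIKU@6: {C} ∩ {A,C,G,T} = {C} (intersection, +0)
per-site changes: [2, 3, 2, 2, 2, 3, 3]; total = 17

3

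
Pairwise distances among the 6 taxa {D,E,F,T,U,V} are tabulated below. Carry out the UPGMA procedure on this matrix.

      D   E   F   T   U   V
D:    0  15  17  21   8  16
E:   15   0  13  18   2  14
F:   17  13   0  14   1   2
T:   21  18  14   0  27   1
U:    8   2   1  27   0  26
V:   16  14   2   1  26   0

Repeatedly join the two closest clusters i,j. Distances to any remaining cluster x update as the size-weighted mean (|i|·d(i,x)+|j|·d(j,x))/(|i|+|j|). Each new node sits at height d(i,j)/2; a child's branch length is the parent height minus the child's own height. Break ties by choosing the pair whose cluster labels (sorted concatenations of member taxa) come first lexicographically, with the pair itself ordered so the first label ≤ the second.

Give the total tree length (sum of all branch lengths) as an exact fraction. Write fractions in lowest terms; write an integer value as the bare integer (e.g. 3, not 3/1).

86/3

1. join F+U (d=1) ⇒ FU; edges |F|=1/2, |U|=1/2
  updated: d(D,FU)=25/2, d(E,FU)=15/2, d(FU,T)=41/2, d(FU,V)=14
2. join T+V (d=1) ⇒ TV; edges |T|=1/2, |V|=1/2
  updated: d(D,TV)=37/2, d(E,TV)=16, d(FU,TV)=69/4
3. join E+FU (d=15/2) ⇒ EFU; edges |E|=15/4, |FU|=13/4
  updated: d(D,EFU)=40/3, d(EFU,TV)=101/6
4. join D+EFU (d=40/3) ⇒ DEFU; edges |D|=20/3, |EFU|=35/12
  updated: d(DEFU,TV)=69/4
5. join DEFU+TV (d=69/4) ⇒ DEFTUV; edges |DEFU|=47/24, |TV|=65/8
final tree: ((D:20/3,(E:15/4,(F:1/2,U:1/2):13/4):35/12):47/24,(T:1/2,V:1/2):65/8)
total length: 86/3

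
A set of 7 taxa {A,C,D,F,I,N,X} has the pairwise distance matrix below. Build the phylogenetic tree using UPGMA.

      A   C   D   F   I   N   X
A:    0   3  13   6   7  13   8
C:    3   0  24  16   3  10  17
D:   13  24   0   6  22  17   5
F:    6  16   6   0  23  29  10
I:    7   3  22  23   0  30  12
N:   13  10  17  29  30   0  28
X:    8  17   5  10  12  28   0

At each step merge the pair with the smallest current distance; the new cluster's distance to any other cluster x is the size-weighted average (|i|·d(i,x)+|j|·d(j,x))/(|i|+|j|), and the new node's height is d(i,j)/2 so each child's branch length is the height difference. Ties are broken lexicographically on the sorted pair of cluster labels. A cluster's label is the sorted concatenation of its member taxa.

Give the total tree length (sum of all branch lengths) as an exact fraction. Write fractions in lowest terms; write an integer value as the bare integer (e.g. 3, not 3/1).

79/2

step 1: merge (A,C) at d=3; branch lengths A→3/2, C→3/2; new cluster AC
  updated: d(AC,D)=37/2, d(AC,F)=11, d(AC,I)=5, d(AC,N)=23/2, d(AC,X)=25/2
step 2: merge (AC,I) at d=5; branch lengths AC→1, I→5/2; new cluster ACI
  updated: d(ACI,D)=59/3, d(ACI,F)=15, d(ACI,N)=53/3, d(ACI,X)=37/3
step 3: merge (D,X) at d=5; branch lengths D→5/2, X→5/2; new cluster DX
  updated: d(ACI,DX)=16, d(DX,F)=8, d(DX,N)=45/2
step 4: merge (DX,F) at d=8; branch lengths DX→3/2, F→4; new cluster DFX
  updated: d(ACI,DFX)=47/3, d(DFX,N)=74/3
step 5: merge (ACI,DFX) at d=47/3; branch lengths ACI→16/3, DFX→23/6; new cluster ACDFIX
  updated: d(ACDFIX,N)=127/6
step 6: merge (ACDFIX,N) at d=127/6; branch lengths ACDFIX→11/4, N→127/12; new cluster ACDFINX
final tree: ((((A:3/2,C:3/2):1,I:5/2):16/3,((D:5/2,X:5/2):3/2,F:4):23/6):11/4,N:127/12)
total length: 79/2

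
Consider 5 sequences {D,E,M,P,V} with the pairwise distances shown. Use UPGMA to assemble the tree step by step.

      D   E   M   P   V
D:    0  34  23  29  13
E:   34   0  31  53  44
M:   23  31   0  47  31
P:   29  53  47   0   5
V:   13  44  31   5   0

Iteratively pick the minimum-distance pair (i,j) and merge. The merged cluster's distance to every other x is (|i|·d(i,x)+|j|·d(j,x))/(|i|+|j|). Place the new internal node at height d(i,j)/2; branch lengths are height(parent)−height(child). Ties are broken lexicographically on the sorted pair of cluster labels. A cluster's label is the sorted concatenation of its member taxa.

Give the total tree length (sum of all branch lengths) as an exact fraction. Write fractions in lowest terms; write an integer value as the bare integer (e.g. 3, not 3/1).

step 1: merge (P,V) at d=5; branch lengths P→5/2, V→5/2; new cluster PV
  updated: d(D,PV)=21, d(E,PV)=97/2, d(M,PV)=39
step 2: merge (D,PV) at d=21; branch lengths D→21/2, PV→8; new cluster DPV
  updated: d(DPV,E)=131/3, d(DPV,M)=101/3
step 3: merge (E,M) at d=31; branch lengths E→31/2, M→31/2; new cluster EM
  updated: d(DPV,EM)=116/3
step 4: merge (DPV,EM) at d=116/3; branch lengths DPV→53/6, EM→23/6; new cluster DEMPV
final tree: ((D:21/2,(P:5/2,V:5/2):8):53/6,(E:31/2,M:31/2):23/6)
total length: 403/6

403/6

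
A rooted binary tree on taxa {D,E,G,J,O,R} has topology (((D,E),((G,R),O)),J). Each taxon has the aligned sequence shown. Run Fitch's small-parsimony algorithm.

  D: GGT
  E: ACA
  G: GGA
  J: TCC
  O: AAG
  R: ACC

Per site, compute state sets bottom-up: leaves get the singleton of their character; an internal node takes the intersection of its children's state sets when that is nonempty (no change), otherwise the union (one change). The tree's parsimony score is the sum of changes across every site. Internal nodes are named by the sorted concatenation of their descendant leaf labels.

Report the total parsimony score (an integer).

[col 0] DE: children D:{G}, E:{A} ∪→ {A,G}; cost 1
[col 0] GR: children G:{G}, R:{A} ∪→ {A,G}; cost 1
[col 0] GOR: children GR:{A,G}, O:{A} ∩→ {A}; cost 0
[col 0] DEGOR: children DE:{A,G}, GOR:{A} ∩→ {A}; cost 0
[col 0] DEGJOR: children DEGOR:{A}, J:{T} ∪→ {A,T}; cost 1
[col 1] DE: children D:{G}, E:{C} ∪→ {C,G}; cost 1
[col 1] GR: children G:{G}, R:{C} ∪→ {C,G}; cost 1
[col 1] GOR: children GR:{C,G}, O:{A} ∪→ {A,C,G}; cost 1
[col 1] DEGOR: children DE:{C,G}, GOR:{A,C,G} ∩→ {C,G}; cost 0
[col 1] DEGJOR: children DEGOR:{C,G}, J:{C} ∩→ {C}; cost 0
[col 2] DE: children D:{T}, E:{A} ∪→ {A,T}; cost 1
[col 2] GR: children G:{A}, R:{C} ∪→ {A,C}; cost 1
[col 2] GOR: children GR:{A,C}, O:{G} ∪→ {A,C,G}; cost 1
[col 2] DEGOR: children DE:{A,T}, GOR:{A,C,G} ∩→ {A}; cost 0
[col 2] DEGJOR: children DEGOR:{A}, J:{C} ∪→ {A,C}; cost 1
per-site changes: [3, 3, 4]; total = 10

10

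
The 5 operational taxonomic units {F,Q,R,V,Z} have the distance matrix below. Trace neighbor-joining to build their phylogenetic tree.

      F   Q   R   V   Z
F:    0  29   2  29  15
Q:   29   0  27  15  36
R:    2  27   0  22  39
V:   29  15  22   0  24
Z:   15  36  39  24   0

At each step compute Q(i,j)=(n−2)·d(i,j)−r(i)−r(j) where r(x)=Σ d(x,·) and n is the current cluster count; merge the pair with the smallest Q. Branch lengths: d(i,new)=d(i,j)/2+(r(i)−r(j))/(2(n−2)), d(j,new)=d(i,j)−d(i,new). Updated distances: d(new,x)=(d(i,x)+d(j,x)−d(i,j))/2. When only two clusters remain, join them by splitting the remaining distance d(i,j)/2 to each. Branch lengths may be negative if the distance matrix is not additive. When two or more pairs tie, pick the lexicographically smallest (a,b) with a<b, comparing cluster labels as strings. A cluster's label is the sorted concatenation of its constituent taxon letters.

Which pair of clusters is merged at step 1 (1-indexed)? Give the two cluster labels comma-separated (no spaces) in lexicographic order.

F,R

iteration 1: select F,R (d=2, Q=-159); attach at lengths (-3/2, 7/2); label the merged cluster FR
  updated: d(FR,Q)=27, d(FR,V)=49/2, d(FR,Z)=26
iteration 2: select FR,Z (d=26, Q=-223/2); attach at lengths (87/8, 121/8); label the merged cluster FRZ
  updated: d(FRZ,Q)=37/2, d(FRZ,V)=45/4
iteration 3: select FRZ,Q (d=37/2, Q=-179/4); attach at lengths (59/8, 89/8); label the merged cluster FQRZ
  updated: d(FQRZ,V)=31/8
iteration 4: select FQRZ,V (d=31/8); attach at lengths (31/16, 31/16); label the merged cluster FQRVZ
final tree: ((((F:-3/2,R:7/2):87/8,Z:121/8):59/8,Q:89/8):31/16,V:31/16)
total length: 403/8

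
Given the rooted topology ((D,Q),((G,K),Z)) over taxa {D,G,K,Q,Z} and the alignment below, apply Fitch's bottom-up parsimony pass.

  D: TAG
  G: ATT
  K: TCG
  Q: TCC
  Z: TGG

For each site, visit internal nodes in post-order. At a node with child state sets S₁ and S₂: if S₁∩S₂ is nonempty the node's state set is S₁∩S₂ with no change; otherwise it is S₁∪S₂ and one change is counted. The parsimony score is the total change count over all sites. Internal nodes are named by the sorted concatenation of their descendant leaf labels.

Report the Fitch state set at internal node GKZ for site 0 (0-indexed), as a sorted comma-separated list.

T

DQ@0: {T} ∩ {T} = {T} (intersection, +0)
GK@0: {A} ∪ {T} = {A,T} (union, +1)
GKZ@0: {A,T} ∩ {T} = {T} (intersection, +0)
DGKQZ@0: {T} ∩ {T} = {T} (intersection, +0)
DQ@1: {A} ∪ {C} = {A,C} (union, +1)
GK@1: {T} ∪ {C} = {C,T} (union, +1)
GKZ@1: {C,T} ∪ {G} = {C,G,T} (union, +1)
DGKQZ@1: {A,C} ∩ {C,G,T} = {C} (intersection, +0)
DQ@2: {G} ∪ {C} = {C,G} (union, +1)
GK@2: {T} ∪ {G} = {G,T} (union, +1)
GKZ@2: {G,T} ∩ {G} = {G} (intersection, +0)
DGKQZ@2: {C,G} ∩ {G} = {G} (intersection, +0)
per-site changes: [1, 3, 2]; total = 6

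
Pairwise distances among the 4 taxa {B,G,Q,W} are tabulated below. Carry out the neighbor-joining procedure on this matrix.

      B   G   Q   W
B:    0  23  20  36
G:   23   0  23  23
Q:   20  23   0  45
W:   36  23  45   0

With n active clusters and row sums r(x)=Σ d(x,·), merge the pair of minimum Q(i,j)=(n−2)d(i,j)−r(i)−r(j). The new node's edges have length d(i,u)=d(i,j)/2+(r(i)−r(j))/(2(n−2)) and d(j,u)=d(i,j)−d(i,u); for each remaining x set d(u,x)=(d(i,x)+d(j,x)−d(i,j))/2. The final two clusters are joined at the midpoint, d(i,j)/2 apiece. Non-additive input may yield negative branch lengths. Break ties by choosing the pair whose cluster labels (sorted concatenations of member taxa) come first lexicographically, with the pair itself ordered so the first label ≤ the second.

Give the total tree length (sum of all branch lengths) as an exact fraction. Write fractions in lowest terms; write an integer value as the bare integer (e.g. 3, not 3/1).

iteration 1: select B,Q (d=20, Q=-127); attach at lengths (31/4, 49/4); label the merged cluster BQ
  updated: d(BQ,G)=13, d(BQ,W)=61/2
iteration 2: select BQ,G (d=13, Q=-133/2); attach at lengths (41/4, 11/4); label the merged cluster BGQ
  updated: d(BGQ,W)=81/4
iteration 3: select BGQ,W (d=81/4); attach at lengths (81/8, 81/8); label the merged cluster BGQW
final tree: (((B:31/4,Q:49/4):41/4,G:11/4):81/8,W:81/8)
total length: 213/4

213/4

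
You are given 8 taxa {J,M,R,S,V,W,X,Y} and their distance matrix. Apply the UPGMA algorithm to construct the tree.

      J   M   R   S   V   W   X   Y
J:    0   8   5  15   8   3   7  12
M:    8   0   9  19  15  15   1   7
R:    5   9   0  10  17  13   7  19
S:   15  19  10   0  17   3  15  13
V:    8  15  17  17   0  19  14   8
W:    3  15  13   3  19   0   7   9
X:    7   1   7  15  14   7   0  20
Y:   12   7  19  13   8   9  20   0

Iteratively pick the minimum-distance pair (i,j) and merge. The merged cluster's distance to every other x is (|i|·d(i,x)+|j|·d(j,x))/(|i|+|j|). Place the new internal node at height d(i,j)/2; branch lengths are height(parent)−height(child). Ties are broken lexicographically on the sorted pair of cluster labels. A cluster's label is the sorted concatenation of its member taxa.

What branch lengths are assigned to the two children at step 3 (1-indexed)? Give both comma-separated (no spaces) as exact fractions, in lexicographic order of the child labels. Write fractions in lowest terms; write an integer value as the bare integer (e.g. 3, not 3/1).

iteration 1: select M,X (d=1); attach at lengths (1/2, 1/2); label the merged cluster MX
  updated: d(J,MX)=15/2, d(MX,R)=8, d(MX,S)=17, d(MX,V)=29/2, d(MX,W)=11, d(MX,Y)=27/2
iteration 2: select J,W (d=3); attach at lengths (3/2, 3/2); label the merged cluster JW
  updated: d(JW,MX)=37/4, d(JW,R)=9, d(JW,S)=9, d(JW,V)=27/2, d(JW,Y)=21/2
iteration 3: select MX,R (d=8); attach at lengths (7/2, 4); label the merged cluster MRX
  updated: d(JW,MRX)=55/6, d(MRX,S)=44/3, d(MRX,V)=46/3, d(MRX,Y)=46/3
iteration 4: select V,Y (d=8); attach at lengths (4, 4); label the merged cluster VY
  updated: d(JW,VY)=12, d(MRX,VY)=46/3, d(S,VY)=15
iteration 5: select JW,S (d=9); attach at lengths (3, 9/2); label the merged cluster JSW
  updated: d(JSW,MRX)=11, d(JSW,VY)=13
iteration 6: select JSW,MRX (d=11); attach at lengths (1, 3/2); label the merged cluster JMRSWX
  updated: d(JMRSWX,VY)=85/6
iteration 7: select JMRSWX,VY (d=85/6); attach at lengths (19/12, 37/12); label the merged cluster JMRSVWXY
final tree: ((((J:3/2,W:3/2):3,S:9/2):1,((M:1/2,X:1/2):7/2,R:4):3/2):19/12,(V:4,Y:4):37/12)
total length: 205/6

7/2,4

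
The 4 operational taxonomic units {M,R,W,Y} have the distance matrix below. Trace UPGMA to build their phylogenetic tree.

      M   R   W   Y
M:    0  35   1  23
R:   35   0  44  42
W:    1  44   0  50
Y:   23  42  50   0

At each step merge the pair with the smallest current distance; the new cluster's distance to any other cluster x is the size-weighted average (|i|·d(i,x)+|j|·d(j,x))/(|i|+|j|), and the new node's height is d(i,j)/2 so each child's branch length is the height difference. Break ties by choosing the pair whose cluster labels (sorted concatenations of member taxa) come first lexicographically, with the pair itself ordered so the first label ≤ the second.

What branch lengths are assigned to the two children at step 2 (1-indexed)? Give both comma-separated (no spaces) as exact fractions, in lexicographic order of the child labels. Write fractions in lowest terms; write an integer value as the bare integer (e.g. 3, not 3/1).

71/4,73/4

1. join M+W (d=1) ⇒ MW; edges |M|=1/2, |W|=1/2
  updated: d(MW,R)=79/2, d(MW,Y)=73/2
2. join MW+Y (d=73/2) ⇒ MWY; edges |MW|=71/4, |Y|=73/4
  updated: d(MWY,R)=121/3
3. join MWY+R (d=121/3) ⇒ MRWY; edges |MWY|=23/12, |R|=121/6
final tree: (((M:1/2,W:1/2):71/4,Y:73/4):23/12,R:121/6)
total length: 709/12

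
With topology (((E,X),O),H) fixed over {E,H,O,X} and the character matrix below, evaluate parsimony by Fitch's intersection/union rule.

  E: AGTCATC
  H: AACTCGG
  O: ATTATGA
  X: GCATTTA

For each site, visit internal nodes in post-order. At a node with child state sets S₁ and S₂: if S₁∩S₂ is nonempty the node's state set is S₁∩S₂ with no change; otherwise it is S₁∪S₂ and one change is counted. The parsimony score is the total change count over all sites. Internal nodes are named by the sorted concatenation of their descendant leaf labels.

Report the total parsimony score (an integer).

EX@0: {A} ∪ {G} = {A,G} (union, +1)
EOX@0: {A,G} ∩ {A} = {A} (intersection, +0)
EHOX@0: {A} ∩ {A} = {A} (intersection, +0)
EX@1: {G} ∪ {C} = {C,G} (union, +1)
EOX@1: {C,G} ∪ {T} = {C,G,T} (union, +1)
EHOX@1: {C,G,T} ∪ {A} = {A,C,G,T} (union, +1)
EX@2: {T} ∪ {A} = {A,T} (union, +1)
EOX@2: {A,T} ∩ {T} = {T} (intersection, +0)
EHOX@2: {T} ∪ {C} = {C,T} (union, +1)
EX@3: {C} ∪ {T} = {C,T} (union, +1)
EOX@3: {C,T} ∪ {A} = {A,C,T} (union, +1)
EHOX@3: {A,C,T} ∩ {T} = {T} (intersection, +0)
EX@4: {A} ∪ {T} = {A,T} (union, +1)
EOX@4: {A,T} ∩ {T} = {T} (intersection, +0)
EHOX@4: {T} ∪ {C} = {C,T} (union, +1)
EX@5: {T} ∩ {T} = {T} (intersection, +0)
EOX@5: {T} ∪ {G} = {G,T} (union, +1)
EHOX@5: {G,T} ∩ {G} = {G} (intersection, +0)
EX@6: {C} ∪ {A} = {A,C} (union, +1)
EOX@6: {A,C} ∩ {A} = {A} (intersection, +0)
EHOX@6: {A} ∪ {G} = {A,G} (union, +1)
per-site changes: [1, 3, 2, 2, 2, 1, 2]; total = 13

13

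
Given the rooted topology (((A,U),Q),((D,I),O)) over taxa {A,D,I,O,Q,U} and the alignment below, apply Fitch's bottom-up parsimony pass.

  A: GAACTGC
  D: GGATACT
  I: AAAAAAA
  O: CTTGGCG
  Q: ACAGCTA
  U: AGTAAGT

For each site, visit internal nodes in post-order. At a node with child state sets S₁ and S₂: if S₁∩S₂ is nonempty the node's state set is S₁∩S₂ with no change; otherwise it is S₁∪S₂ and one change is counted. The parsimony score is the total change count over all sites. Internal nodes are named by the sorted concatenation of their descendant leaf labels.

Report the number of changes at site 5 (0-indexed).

3

[col 0] AU: children A:{G}, U:{A} ∪→ {A,G}; cost 1
[col 0] AQU: children AU:{A,G}, Q:{A} ∩→ {A}; cost 0
[col 0] DI: children D:{G}, I:{A} ∪→ {A,G}; cost 1
[col 0] DIO: children DI:{A,G}, O:{C} ∪→ {A,C,G}; cost 1
[col 0] ADIOQU: children AQU:{A}, DIO:{A,C,G} ∩→ {A}; cost 0
[col 1] AU: children A:{A}, U:{G} ∪→ {A,G}; cost 1
[col 1] AQU: children AU:{A,G}, Q:{C} ∪→ {A,C,G}; cost 1
[col 1] DI: children D:{G}, I:{A} ∪→ {A,G}; cost 1
[col 1] DIO: children DI:{A,G}, O:{T} ∪→ {A,G,T}; cost 1
[col 1] ADIOQU: children AQU:{A,C,G}, DIO:{A,G,T} ∩→ {A,G}; cost 0
[col 2] AU: children A:{A}, U:{T} ∪→ {A,T}; cost 1
[col 2] AQU: children AU:{A,T}, Q:{A} ∩→ {A}; cost 0
[col 2] DI: children D:{A}, I:{A} ∩→ {A}; cost 0
[col 2] DIO: children DI:{A}, O:{T} ∪→ {A,T}; cost 1
[col 2] ADIOQU: children AQU:{A}, DIO:{A,T} ∩→ {A}; cost 0
[col 3] AU: children A:{C}, U:{A} ∪→ {A,C}; cost 1
[col 3] AQU: children AU:{A,C}, Q:{G} ∪→ {A,C,G}; cost 1
[col 3] DI: children D:{T}, I:{A} ∪→ {A,T}; cost 1
[col 3] DIO: children DI:{A,T}, O:{G} ∪→ {A,G,T}; cost 1
[col 3] ADIOQU: children AQU:{A,C,G}, DIO:{A,G,T} ∩→ {A,G}; cost 0
[col 4] AU: children A:{T}, U:{A} ∪→ {A,T}; cost 1
[col 4] AQU: children AU:{A,T}, Q:{C} ∪→ {A,C,T}; cost 1
[col 4] DI: children D:{A}, I:{A} ∩→ {A}; cost 0
[col 4] DIO: children DI:{A}, O:{G} ∪→ {A,G}; cost 1
[col 4] ADIOQU: children AQU:{A,C,T}, DIO:{A,G} ∩→ {A}; cost 0
[col 5] AU: children A:{G}, U:{G} ∩→ {G}; cost 0
[col 5] AQU: children AU:{G}, Q:{T} ∪→ {G,T}; cost 1
[col 5] DI: children D:{C}, I:{A} ∪→ {A,C}; cost 1
[col 5] DIO: children DI:{A,C}, O:{C} ∩→ {C}; cost 0
[col 5] ADIOQU: children AQU:{G,T}, DIO:{C} ∪→ {C,G,T}; cost 1
[col 6] AU: children A:{C}, U:{T} ∪→ {C,T}; cost 1
[col 6] AQU: children AU:{C,T}, Q:{A} ∪→ {A,C,T}; cost 1
[col 6] DI: children D:{T}, I:{A} ∪→ {A,T}; cost 1
[col 6] DIO: children DI:{A,T}, O:{G} ∪→ {A,G,T}; cost 1
[col 6] ADIOQU: children AQU:{A,C,T}, DIO:{A,G,T} ∩→ {A,T}; cost 0
per-site changes: [3, 4, 2, 4, 3, 3, 4]; total = 23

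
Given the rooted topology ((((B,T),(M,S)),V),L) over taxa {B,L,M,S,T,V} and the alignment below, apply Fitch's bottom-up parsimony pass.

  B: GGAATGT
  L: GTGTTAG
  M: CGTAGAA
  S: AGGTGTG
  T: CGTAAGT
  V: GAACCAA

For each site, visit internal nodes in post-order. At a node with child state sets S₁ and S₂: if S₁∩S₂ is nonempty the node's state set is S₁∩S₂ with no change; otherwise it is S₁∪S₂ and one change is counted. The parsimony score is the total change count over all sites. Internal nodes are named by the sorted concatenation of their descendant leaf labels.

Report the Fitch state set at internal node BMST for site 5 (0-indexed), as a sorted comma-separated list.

site 0, node BT: B={G} ∪ T={C} → {C,G} (+1)
site 0, node MS: M={C} ∪ S={A} → {A,C} (+1)
site 0, node BMST: BT={C,G} ∩ MS={A,C} → {C} (+0)
site 0, node BMSTV: BMST={C} ∪ V={G} → {C,G} (+1)
site 0, node BLMSTV: BMSTV={C,G} ∩ L={G} → {G} (+0)
site 1, node BT: B={G} ∩ T={G} → {G} (+0)
site 1, node MS: M={G} ∩ S={G} → {G} (+0)
site 1, node BMST: BT={G} ∩ MS={G} → {G} (+0)
site 1, node BMSTV: BMST={G} ∪ V={A} → {A,G} (+1)
site 1, node BLMSTV: BMSTV={A,G} ∪ L={T} → {A,G,T} (+1)
site 2, node BT: B={A} ∪ T={T} → {A,T} (+1)
site 2, node MS: M={T} ∪ S={G} → {G,T} (+1)
site 2, node BMST: BT={A,T} ∩ MS={G,T} → {T} (+0)
site 2, node BMSTV: BMST={T} ∪ V={A} → {A,T} (+1)
site 2, node BLMSTV: BMSTV={A,T} ∪ L={G} → {A,G,T} (+1)
site 3, node BT: B={A} ∩ T={A} → {A} (+0)
site 3, node MS: M={A} ∪ S={T} → {A,T} (+1)
site 3, node BMST: BT={A} ∩ MS={A,T} → {A} (+0)
site 3, node BMSTV: BMST={A} ∪ V={C} → {A,C} (+1)
site 3, node BLMSTV: BMSTV={A,C} ∪ L={T} → {A,C,T} (+1)
site 4, node BT: B={T} ∪ T={A} → {A,T} (+1)
site 4, node MS: M={G} ∩ S={G} → {G} (+0)
site 4, node BMST: BT={A,T} ∪ MS={G} → {A,G,T} (+1)
site 4, node BMSTV: BMST={A,G,T} ∪ V={C} → {A,C,G,T} (+1)
site 4, node BLMSTV: BMSTV={A,C,G,T} ∩ L={T} → {T} (+0)
site 5, node BT: B={G} ∩ T={G} → {G} (+0)
site 5, node MS: M={A} ∪ S={T} → {A,T} (+1)
site 5, node BMST: BT={G} ∪ MS={A,T} → {A,G,T} (+1)
site 5, node BMSTV: BMST={A,G,T} ∩ V={A} → {A} (+0)
site 5, node BLMSTV: BMSTV={A} ∩ L={A} → {A} (+0)
site 6, node BT: B={T} ∩ T={T} → {T} (+0)
site 6, node MS: M={A} ∪ S={G} → {A,G} (+1)
site 6, node BMST: BT={T} ∪ MS={A,G} → {A,G,T} (+1)
site 6, node BMSTV: BMST={A,G,T} ∩ V={A} → {A} (+0)
site 6, node BLMSTV: BMSTV={A} ∪ L={G} → {A,G} (+1)
per-site changes: [3, 2, 4, 3, 3, 2, 3]; total = 20

A,G,T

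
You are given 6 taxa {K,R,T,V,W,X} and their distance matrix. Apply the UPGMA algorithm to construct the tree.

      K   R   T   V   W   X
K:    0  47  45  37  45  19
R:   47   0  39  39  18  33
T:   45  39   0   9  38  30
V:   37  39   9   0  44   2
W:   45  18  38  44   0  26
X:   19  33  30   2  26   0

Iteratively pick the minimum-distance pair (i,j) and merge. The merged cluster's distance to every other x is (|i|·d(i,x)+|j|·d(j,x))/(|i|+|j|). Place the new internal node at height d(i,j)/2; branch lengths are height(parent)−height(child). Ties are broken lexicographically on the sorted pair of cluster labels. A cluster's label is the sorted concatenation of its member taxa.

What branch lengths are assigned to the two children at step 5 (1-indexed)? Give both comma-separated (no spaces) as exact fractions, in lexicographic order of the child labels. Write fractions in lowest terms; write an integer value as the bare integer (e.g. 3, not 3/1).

125/48,167/16

iteration 1: select V,X (d=2); attach at lengths (1, 1); label the merged cluster VX
  updated: d(K,VX)=28, d(R,VX)=36, d(T,VX)=39/2, d(VX,W)=35
iteration 2: select R,W (d=18); attach at lengths (9, 9); label the merged cluster RW
  updated: d(K,RW)=46, d(RW,T)=77/2, d(RW,VX)=71/2
iteration 3: select T,VX (d=39/2); attach at lengths (39/4, 35/4); label the merged cluster TVX
  updated: d(K,TVX)=101/3, d(RW,TVX)=73/2
iteration 4: select K,TVX (d=101/3); attach at lengths (101/6, 85/12); label the merged cluster KTVX
  updated: d(KTVX,RW)=311/8
iteration 5: select KTVX,RW (d=311/8); attach at lengths (125/48, 167/16); label the merged cluster KRTVWX
final tree: ((K:101/6,(T:39/4,(V:1,X:1):35/4):85/12):125/48,(R:9,W:9):167/16)
total length: 1811/24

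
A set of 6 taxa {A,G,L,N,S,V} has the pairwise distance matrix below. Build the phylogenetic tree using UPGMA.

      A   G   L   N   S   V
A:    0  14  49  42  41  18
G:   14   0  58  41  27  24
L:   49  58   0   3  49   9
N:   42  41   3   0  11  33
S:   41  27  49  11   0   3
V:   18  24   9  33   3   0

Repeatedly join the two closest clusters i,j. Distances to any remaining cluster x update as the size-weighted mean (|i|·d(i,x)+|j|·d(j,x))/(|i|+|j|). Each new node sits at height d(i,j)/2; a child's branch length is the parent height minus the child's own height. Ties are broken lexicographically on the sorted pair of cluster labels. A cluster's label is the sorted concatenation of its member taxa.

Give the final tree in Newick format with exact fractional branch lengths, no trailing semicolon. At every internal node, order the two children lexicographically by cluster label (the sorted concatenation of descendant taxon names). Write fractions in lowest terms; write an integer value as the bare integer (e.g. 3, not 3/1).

step 1: merge (L,N) at d=3; branch lengths L→3/2, N→3/2; new cluster LN
  updated: d(A,LN)=91/2, d(G,LN)=99/2, d(LN,S)=30, d(LN,V)=21
step 2: merge (S,V) at d=3; branch lengths S→3/2, V→3/2; new cluster SV
  updated: d(A,SV)=59/2, d(G,SV)=51/2, d(LN,SV)=51/2
step 3: merge (A,G) at d=14; branch lengths A→7, G→7; new cluster AG
  updated: d(AG,LN)=95/2, d(AG,SV)=55/2
step 4: merge (LN,SV) at d=51/2; branch lengths LN→45/4, SV→45/4; new cluster LNSV
  updated: d(AG,LNSV)=75/2
step 5: merge (AG,LNSV) at d=75/2; branch lengths AG→47/4, LNSV→6; new cluster AGLNSV
final tree: ((A:7,G:7):47/4,((L:3/2,N:3/2):45/4,(S:3/2,V:3/2):45/4):6)
total length: 241/4

((A:7,G:7):47/4,((L:3/2,N:3/2):45/4,(S:3/2,V:3/2):45/4):6)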